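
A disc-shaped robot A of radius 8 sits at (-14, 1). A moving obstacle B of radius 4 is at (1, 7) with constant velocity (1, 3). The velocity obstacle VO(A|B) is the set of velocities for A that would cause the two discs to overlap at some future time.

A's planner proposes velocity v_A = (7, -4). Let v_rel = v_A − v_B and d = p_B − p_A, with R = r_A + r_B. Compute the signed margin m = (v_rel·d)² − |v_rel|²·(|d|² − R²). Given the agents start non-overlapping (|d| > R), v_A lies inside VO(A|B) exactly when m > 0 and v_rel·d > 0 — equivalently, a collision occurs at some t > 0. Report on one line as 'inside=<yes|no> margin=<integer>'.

d = (15, 6),  |d|² = 261;  R = 8+4 = 12,  c = 261−12² = 117
v_rel = (6, -7),  |v_rel|² = 85;  v_rel·d = (6)·(15) + (-7)·(6) = 48
85·t² − 96·t + 117 = 0  ⇒  m = 48² − 85·117 = -7641
m = -7641 < 0,  v_rel·d = 48 > 0  ⇒  outside

inside=no margin=-7641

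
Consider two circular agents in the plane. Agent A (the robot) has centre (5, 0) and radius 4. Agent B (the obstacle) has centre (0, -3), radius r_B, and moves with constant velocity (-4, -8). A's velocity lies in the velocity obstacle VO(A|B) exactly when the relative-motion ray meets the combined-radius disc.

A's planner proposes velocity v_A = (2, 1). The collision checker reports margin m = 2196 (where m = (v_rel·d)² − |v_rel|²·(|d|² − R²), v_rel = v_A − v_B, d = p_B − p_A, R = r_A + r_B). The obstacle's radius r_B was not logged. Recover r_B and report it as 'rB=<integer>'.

m = 2196
d = (-5, -3);  v_rel = (6, 9),  |v_rel|² = 117
v_rel×d = (6)·(-3) − (9)·(-5) = 27
since m = R²·117 − 27²:  R² = (729 + 2196) / 117 = 25
R = √25 = 5  ⇒  r_B = 5 − 4 = 1

rB=1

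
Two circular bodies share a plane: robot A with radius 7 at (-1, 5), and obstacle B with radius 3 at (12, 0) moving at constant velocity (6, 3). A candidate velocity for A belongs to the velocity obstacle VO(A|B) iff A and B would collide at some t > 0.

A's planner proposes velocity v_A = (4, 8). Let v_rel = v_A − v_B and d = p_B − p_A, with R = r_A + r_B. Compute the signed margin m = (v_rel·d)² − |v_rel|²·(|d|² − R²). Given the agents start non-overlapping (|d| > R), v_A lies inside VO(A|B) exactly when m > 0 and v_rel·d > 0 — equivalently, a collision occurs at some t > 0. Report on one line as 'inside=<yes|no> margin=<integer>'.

d = (13, -5),  |d|² = 194;  R = 7+3 = 10,  c = 194−10² = 94
v_rel = (-2, 5),  |v_rel|² = 29;  v_rel·d = (-2)·(13) + (5)·(-5) = -51
29·t² + 102·t + 94 = 0  ⇒  m = (-51)² − 29·94 = -125
m = -125 < 0,  v_rel·d = -51 < 0  ⇒  outside

inside=no margin=-125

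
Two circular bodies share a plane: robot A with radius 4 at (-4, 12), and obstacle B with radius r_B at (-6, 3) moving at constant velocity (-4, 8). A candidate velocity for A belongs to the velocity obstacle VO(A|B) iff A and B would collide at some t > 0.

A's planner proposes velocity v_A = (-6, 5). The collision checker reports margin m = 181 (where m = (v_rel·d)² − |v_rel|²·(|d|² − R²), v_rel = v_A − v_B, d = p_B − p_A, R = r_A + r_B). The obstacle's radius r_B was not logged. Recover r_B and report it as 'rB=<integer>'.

m = 181
d = (-2, -9);  v_rel = (-2, -3),  |v_rel|² = 13
v_rel×d = (-2)·(-9) − (-3)·(-2) = 12
since m = R²·13 − 12²:  R² = (144 + 181) / 13 = 25
R = √25 = 5  ⇒  r_B = 5 − 4 = 1

rB=1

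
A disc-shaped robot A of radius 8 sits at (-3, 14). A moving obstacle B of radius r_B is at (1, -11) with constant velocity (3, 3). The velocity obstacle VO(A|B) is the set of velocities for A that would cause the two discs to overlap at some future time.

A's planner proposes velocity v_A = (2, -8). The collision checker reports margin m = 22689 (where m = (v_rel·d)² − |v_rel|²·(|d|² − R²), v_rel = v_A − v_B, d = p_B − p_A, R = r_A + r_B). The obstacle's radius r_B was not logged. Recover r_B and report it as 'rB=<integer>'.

m = 22689
d = (4, -25);  v_rel = (-1, -11),  |v_rel|² = 122
v_rel×d = (-1)·(-25) − (-11)·(4) = 69
since m = R²·122 − 69²:  R² = (4761 + 22689) / 122 = 225
R = √225 = 15  ⇒  r_B = 15 − 8 = 7

rB=7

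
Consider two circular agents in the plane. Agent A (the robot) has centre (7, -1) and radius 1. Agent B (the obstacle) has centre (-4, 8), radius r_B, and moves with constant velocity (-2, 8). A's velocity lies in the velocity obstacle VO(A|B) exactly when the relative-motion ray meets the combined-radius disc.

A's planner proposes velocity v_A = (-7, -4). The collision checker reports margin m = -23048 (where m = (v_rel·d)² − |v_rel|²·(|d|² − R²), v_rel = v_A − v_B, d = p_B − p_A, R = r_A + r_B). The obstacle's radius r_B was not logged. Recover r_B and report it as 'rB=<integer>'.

m = -23048
d = (-11, 9);  v_rel = (-5, -12),  |v_rel|² = 169
v_rel×d = (-5)·(9) − (-12)·(-11) = -177
since m = R²·169 − (-177)²:  R² = (31329 + -23048) / 169 = 49
R = √49 = 7  ⇒  r_B = 7 − 1 = 6

rB=6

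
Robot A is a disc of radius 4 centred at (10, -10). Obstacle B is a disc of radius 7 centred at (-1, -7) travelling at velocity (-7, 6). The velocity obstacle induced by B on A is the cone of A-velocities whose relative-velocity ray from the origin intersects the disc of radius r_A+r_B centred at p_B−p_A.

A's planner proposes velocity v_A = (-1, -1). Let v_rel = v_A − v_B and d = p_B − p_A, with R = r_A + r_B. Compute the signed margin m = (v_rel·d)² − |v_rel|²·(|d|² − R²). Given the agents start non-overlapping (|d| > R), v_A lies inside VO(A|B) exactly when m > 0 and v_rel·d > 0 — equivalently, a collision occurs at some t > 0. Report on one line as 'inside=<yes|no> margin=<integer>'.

d = (-11, 3),  |d|² = 130;  R = 4+7 = 11,  c = 130−11² = 9
v_rel = (6, -7),  |v_rel|² = 85;  v_rel·d = (6)·(-11) + (-7)·(3) = -87
85·t² + 174·t + 9 = 0  ⇒  m = (-87)² − 85·9 = 6804
m = 6804 > 0,  v_rel·d = -87 < 0  ⇒  outside

inside=no margin=6804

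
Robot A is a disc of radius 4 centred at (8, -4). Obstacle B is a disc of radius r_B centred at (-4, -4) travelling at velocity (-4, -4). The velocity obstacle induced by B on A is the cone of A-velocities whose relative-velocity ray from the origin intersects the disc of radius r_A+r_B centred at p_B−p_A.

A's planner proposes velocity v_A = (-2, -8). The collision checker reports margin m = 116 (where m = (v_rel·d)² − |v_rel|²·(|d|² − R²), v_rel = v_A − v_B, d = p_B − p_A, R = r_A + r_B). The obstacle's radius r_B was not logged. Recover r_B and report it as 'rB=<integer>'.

m = 116
d = (-12, 0);  v_rel = (2, -4),  |v_rel|² = 20
v_rel×d = (2)·(0) − (-4)·(-12) = -48
since m = R²·20 − (-48)²:  R² = (2304 + 116) / 20 = 121
R = √121 = 11  ⇒  r_B = 11 − 4 = 7

rB=7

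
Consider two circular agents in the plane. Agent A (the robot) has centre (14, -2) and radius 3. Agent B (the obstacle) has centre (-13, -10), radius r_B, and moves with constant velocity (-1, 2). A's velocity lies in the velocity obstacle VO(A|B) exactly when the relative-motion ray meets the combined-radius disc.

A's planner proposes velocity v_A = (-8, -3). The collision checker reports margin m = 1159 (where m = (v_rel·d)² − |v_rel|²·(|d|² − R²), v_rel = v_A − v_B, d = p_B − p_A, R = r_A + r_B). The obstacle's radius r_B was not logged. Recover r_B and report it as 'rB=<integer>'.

m = 1159
d = (-27, -8);  v_rel = (-7, -5),  |v_rel|² = 74
v_rel×d = (-7)·(-8) − (-5)·(-27) = -79
since m = R²·74 − (-79)²:  R² = (6241 + 1159) / 74 = 100
R = √100 = 10  ⇒  r_B = 10 − 3 = 7

rB=7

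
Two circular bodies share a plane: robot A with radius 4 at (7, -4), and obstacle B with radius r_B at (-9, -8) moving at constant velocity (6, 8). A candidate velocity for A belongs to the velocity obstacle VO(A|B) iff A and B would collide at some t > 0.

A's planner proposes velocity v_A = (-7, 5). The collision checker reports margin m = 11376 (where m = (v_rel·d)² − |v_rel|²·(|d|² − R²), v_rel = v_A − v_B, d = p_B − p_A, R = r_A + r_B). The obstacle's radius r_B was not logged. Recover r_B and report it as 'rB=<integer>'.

m = 11376
d = (-16, -4);  v_rel = (-13, -3),  |v_rel|² = 178
v_rel×d = (-13)·(-4) − (-3)·(-16) = 4
since m = R²·178 − 4²:  R² = (16 + 11376) / 178 = 64
R = √64 = 8  ⇒  r_B = 8 − 4 = 4

rB=4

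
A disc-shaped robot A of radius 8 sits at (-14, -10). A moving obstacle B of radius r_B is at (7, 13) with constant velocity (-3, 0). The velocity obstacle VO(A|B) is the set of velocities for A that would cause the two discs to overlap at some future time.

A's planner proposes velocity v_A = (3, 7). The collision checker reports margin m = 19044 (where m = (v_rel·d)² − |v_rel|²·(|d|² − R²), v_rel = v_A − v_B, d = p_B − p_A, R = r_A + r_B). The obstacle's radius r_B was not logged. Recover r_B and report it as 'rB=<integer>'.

m = 19044
d = (21, 23);  v_rel = (6, 7),  |v_rel|² = 85
v_rel×d = (6)·(23) − (7)·(21) = -9
since m = R²·85 − (-9)²:  R² = (81 + 19044) / 85 = 225
R = √225 = 15  ⇒  r_B = 15 − 8 = 7

rB=7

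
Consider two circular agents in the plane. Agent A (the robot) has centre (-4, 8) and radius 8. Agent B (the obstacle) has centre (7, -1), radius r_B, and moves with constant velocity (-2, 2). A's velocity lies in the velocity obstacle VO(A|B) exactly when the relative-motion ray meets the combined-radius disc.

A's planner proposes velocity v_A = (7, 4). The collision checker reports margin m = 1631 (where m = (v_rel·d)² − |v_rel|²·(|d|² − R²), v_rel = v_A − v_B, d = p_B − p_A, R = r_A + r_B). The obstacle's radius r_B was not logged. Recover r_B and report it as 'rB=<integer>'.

m = 1631
d = (11, -9);  v_rel = (9, 2),  |v_rel|² = 85
v_rel×d = (9)·(-9) − (2)·(11) = -103
since m = R²·85 − (-103)²:  R² = (10609 + 1631) / 85 = 144
R = √144 = 12  ⇒  r_B = 12 − 8 = 4

rB=4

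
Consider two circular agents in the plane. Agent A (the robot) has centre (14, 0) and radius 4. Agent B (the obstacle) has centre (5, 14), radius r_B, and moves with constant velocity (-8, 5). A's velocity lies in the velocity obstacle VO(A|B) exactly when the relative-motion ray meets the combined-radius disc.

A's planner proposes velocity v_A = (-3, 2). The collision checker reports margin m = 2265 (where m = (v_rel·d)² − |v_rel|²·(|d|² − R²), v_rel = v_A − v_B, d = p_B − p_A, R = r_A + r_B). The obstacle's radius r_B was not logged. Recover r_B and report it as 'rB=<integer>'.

m = 2265
d = (-9, 14);  v_rel = (5, -3),  |v_rel|² = 34
v_rel×d = (5)·(14) − (-3)·(-9) = 43
since m = R²·34 − 43²:  R² = (1849 + 2265) / 34 = 121
R = √121 = 11  ⇒  r_B = 11 − 4 = 7

rB=7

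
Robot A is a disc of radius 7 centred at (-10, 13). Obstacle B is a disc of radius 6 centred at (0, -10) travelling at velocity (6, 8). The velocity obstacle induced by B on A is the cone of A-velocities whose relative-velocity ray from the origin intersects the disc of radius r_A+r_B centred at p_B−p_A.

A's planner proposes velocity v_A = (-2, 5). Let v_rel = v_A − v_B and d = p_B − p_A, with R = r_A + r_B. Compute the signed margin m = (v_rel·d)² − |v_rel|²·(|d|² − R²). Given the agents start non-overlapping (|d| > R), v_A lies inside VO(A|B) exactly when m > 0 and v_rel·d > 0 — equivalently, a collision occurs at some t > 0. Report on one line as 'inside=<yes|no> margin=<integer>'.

d = (10, -23),  |d|² = 629;  R = 7+6 = 13,  c = 629−13² = 460
v_rel = (-8, -3),  |v_rel|² = 73;  v_rel·d = (-8)·(10) + (-3)·(-23) = -11
73·t² + 22·t + 460 = 0  ⇒  m = (-11)² − 73·460 = -33459
m = -33459 < 0,  v_rel·d = -11 < 0  ⇒  outside

inside=no margin=-33459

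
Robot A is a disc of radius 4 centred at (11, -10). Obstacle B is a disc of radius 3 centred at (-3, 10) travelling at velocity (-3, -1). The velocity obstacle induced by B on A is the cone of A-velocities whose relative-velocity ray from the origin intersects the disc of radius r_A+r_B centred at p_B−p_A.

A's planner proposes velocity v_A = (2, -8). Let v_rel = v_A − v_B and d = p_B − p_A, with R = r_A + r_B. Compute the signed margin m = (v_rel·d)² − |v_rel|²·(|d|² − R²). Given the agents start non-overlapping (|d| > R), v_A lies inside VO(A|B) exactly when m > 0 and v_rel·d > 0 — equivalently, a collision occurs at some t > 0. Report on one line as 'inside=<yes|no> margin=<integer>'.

d = (-14, 20),  |d|² = 596;  R = 4+3 = 7,  c = 596−7² = 547
v_rel = (5, -7),  |v_rel|² = 74;  v_rel·d = (5)·(-14) + (-7)·(20) = -210
74·t² + 420·t + 547 = 0  ⇒  m = (-210)² − 74·547 = 3622
m = 3622 > 0,  v_rel·d = -210 < 0  ⇒  outside

inside=no margin=3622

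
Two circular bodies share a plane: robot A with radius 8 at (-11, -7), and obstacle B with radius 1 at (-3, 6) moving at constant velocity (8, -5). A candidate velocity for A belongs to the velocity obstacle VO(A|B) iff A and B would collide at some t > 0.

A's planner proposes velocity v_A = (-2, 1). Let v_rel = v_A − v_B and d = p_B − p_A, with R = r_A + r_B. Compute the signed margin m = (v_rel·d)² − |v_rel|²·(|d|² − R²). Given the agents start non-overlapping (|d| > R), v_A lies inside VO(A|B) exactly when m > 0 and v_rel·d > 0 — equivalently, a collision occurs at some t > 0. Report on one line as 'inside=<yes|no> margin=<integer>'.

d = (8, 13),  |d|² = 233;  R = 8+1 = 9,  c = 233−9² = 152
v_rel = (-10, 6),  |v_rel|² = 136;  v_rel·d = (-10)·(8) + (6)·(13) = -2
136·t² + 4·t + 152 = 0  ⇒  m = (-2)² − 136·152 = -20668
m = -20668 < 0,  v_rel·d = -2 < 0  ⇒  outside

inside=no margin=-20668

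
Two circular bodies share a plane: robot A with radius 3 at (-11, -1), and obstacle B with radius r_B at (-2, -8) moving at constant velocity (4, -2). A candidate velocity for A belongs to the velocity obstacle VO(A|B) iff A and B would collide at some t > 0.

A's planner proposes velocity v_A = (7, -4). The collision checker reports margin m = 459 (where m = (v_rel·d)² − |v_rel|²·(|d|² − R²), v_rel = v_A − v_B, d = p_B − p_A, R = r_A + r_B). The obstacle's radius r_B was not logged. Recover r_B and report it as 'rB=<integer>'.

m = 459
d = (9, -7);  v_rel = (3, -2),  |v_rel|² = 13
v_rel×d = (3)·(-7) − (-2)·(9) = -3
since m = R²·13 − (-3)²:  R² = (9 + 459) / 13 = 36
R = √36 = 6  ⇒  r_B = 6 − 3 = 3

rB=3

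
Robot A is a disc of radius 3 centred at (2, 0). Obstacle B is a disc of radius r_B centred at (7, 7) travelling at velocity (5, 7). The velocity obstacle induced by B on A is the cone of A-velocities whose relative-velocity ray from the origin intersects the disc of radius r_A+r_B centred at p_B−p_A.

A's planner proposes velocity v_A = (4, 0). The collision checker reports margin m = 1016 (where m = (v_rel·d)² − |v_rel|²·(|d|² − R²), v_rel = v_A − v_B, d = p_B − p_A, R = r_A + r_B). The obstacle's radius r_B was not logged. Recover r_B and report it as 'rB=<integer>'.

m = 1016
d = (5, 7);  v_rel = (-1, -7),  |v_rel|² = 50
v_rel×d = (-1)·(7) − (-7)·(5) = 28
since m = R²·50 − 28²:  R² = (784 + 1016) / 50 = 36
R = √36 = 6  ⇒  r_B = 6 − 3 = 3

rB=3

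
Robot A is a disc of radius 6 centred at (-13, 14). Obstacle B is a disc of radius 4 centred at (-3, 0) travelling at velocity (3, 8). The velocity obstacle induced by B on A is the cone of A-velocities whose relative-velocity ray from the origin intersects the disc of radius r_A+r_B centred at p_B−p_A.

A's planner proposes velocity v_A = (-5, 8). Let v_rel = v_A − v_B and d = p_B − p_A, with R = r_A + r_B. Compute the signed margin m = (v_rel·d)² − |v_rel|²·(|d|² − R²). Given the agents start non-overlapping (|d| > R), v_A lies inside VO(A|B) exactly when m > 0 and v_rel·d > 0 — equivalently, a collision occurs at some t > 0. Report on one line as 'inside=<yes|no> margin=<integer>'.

d = (10, -14),  |d|² = 296;  R = 6+4 = 10,  c = 296−10² = 196
v_rel = (-8, 0),  |v_rel|² = 64;  v_rel·d = (-8)·(10) + (0)·(-14) = -80
64·t² + 160·t + 196 = 0  ⇒  m = (-80)² − 64·196 = -6144
m = -6144 < 0,  v_rel·d = -80 < 0  ⇒  outside

inside=no margin=-6144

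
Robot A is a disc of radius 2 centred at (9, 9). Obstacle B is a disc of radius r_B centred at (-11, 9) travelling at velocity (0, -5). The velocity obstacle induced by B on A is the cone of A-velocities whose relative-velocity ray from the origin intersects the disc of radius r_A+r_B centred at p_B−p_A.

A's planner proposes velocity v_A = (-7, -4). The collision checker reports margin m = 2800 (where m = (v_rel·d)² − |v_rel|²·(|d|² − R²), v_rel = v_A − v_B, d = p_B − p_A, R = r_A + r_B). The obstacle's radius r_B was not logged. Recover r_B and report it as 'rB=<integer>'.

m = 2800
d = (-20, 0);  v_rel = (-7, 1),  |v_rel|² = 50
v_rel×d = (-7)·(0) − (1)·(-20) = 20
since m = R²·50 − 20²:  R² = (400 + 2800) / 50 = 64
R = √64 = 8  ⇒  r_B = 8 − 2 = 6

rB=6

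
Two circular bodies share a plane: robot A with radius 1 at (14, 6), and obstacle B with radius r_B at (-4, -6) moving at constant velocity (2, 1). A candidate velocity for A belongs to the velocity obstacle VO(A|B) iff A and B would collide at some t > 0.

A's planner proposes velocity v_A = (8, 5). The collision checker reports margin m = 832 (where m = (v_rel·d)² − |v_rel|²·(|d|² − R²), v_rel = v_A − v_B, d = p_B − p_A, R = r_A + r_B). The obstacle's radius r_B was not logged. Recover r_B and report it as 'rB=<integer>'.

m = 832
d = (-18, -12);  v_rel = (6, 4),  |v_rel|² = 52
v_rel×d = (6)·(-12) − (4)·(-18) = 0
since m = R²·52 − 0²:  R² = (0 + 832) / 52 = 16
R = √16 = 4  ⇒  r_B = 4 − 1 = 3

rB=3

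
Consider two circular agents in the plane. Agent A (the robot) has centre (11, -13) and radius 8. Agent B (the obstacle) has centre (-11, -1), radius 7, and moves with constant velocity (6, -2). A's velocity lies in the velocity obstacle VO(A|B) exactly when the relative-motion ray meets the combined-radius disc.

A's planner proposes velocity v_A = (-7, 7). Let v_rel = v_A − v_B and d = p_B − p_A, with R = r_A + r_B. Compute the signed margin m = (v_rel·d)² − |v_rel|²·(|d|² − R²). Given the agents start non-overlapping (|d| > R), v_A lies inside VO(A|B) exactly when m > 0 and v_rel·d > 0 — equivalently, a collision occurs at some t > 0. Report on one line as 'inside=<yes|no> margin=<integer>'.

d = (-22, 12),  |d|² = 628;  R = 8+7 = 15,  c = 628−15² = 403
v_rel = (-13, 9),  |v_rel|² = 250;  v_rel·d = (-13)·(-22) + (9)·(12) = 394
250·t² − 788·t + 403 = 0  ⇒  m = 394² − 250·403 = 54486
m = 54486 > 0,  v_rel·d = 394 > 0  ⇒  inside

inside=yes margin=54486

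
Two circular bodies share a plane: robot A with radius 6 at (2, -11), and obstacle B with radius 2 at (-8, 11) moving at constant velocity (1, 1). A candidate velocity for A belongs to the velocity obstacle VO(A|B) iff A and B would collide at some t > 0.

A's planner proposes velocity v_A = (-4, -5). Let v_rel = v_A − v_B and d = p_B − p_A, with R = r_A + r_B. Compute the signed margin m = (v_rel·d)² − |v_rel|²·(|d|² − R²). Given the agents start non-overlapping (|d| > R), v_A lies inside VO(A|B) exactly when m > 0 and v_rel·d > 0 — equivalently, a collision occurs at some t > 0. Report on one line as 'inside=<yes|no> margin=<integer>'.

d = (-10, 22),  |d|² = 584;  R = 6+2 = 8,  c = 584−8² = 520
v_rel = (-5, -6),  |v_rel|² = 61;  v_rel·d = (-5)·(-10) + (-6)·(22) = -82
61·t² + 164·t + 520 = 0  ⇒  m = (-82)² − 61·520 = -24996
m = -24996 < 0,  v_rel·d = -82 < 0  ⇒  outside

inside=no margin=-24996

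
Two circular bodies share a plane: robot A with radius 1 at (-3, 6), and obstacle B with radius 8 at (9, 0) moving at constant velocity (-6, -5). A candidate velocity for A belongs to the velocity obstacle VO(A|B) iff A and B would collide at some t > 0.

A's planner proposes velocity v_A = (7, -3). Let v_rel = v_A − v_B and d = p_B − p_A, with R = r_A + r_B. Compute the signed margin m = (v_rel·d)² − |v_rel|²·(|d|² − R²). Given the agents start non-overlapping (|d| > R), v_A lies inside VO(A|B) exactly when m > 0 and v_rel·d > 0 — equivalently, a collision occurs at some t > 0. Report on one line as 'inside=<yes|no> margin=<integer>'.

d = (12, -6),  |d|² = 180;  R = 1+8 = 9,  c = 180−9² = 99
v_rel = (13, 2),  |v_rel|² = 173;  v_rel·d = (13)·(12) + (2)·(-6) = 144
173·t² − 288·t + 99 = 0  ⇒  m = 144² − 173·99 = 3609
m = 3609 > 0,  v_rel·d = 144 > 0  ⇒  inside

inside=yes margin=3609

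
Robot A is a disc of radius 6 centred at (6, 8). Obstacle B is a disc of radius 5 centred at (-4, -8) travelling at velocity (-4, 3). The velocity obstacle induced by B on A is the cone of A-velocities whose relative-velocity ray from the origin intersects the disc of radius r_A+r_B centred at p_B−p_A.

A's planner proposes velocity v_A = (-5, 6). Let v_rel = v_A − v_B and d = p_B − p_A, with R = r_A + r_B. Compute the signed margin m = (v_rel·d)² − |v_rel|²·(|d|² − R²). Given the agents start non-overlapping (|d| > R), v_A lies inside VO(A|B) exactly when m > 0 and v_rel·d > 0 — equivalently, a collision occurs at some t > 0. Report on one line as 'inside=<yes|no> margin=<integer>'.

d = (-10, -16),  |d|² = 356;  R = 6+5 = 11,  c = 356−11² = 235
v_rel = (-1, 3),  |v_rel|² = 10;  v_rel·d = (-1)·(-10) + (3)·(-16) = -38
10·t² + 76·t + 235 = 0  ⇒  m = (-38)² − 10·235 = -906
m = -906 < 0,  v_rel·d = -38 < 0  ⇒  outside

inside=no margin=-906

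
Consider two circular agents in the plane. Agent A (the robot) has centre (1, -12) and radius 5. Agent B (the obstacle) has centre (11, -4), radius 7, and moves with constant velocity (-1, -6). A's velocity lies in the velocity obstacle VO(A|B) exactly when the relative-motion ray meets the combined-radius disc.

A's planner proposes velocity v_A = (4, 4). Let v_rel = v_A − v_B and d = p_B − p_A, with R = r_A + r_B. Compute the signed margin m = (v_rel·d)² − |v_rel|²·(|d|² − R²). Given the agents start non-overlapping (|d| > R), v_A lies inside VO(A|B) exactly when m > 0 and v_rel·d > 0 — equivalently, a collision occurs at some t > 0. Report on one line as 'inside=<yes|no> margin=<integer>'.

d = (10, 8),  |d|² = 164;  R = 5+7 = 12,  c = 164−12² = 20
v_rel = (5, 10),  |v_rel|² = 125;  v_rel·d = (5)·(10) + (10)·(8) = 130
125·t² − 260·t + 20 = 0  ⇒  m = 130² − 125·20 = 14400
m = 14400 > 0,  v_rel·d = 130 > 0  ⇒  inside

inside=yes margin=14400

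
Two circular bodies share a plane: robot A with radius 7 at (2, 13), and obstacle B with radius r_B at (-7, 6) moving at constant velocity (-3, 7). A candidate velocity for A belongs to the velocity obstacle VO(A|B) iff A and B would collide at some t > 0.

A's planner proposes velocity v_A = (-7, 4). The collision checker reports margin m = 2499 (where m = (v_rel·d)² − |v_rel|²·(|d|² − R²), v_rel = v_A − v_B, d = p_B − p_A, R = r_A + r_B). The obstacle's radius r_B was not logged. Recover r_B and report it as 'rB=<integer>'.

m = 2499
d = (-9, -7);  v_rel = (-4, -3),  |v_rel|² = 25
v_rel×d = (-4)·(-7) − (-3)·(-9) = 1
since m = R²·25 − 1²:  R² = (1 + 2499) / 25 = 100
R = √100 = 10  ⇒  r_B = 10 − 7 = 3

rB=3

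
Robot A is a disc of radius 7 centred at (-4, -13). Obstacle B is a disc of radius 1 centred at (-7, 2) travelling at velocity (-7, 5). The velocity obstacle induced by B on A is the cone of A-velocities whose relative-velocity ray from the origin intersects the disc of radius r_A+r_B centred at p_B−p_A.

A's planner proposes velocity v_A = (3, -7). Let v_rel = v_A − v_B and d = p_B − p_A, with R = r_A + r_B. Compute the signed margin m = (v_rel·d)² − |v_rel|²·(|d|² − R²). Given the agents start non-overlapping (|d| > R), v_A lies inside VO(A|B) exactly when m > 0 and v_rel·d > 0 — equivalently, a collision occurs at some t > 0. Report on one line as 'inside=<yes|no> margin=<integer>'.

d = (-3, 15),  |d|² = 234;  R = 7+1 = 8,  c = 234−8² = 170
v_rel = (10, -12),  |v_rel|² = 244;  v_rel·d = (10)·(-3) + (-12)·(15) = -210
244·t² + 420·t + 170 = 0  ⇒  m = (-210)² − 244·170 = 2620
m = 2620 > 0,  v_rel·d = -210 < 0  ⇒  outside

inside=no margin=2620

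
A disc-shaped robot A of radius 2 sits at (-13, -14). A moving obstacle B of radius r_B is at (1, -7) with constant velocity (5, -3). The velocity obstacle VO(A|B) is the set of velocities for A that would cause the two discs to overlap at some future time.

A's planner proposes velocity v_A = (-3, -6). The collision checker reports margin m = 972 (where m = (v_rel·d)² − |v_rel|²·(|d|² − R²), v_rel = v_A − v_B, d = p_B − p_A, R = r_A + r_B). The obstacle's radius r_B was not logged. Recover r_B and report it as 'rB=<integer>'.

m = 972
d = (14, 7);  v_rel = (-8, -3),  |v_rel|² = 73
v_rel×d = (-8)·(7) − (-3)·(14) = -14
since m = R²·73 − (-14)²:  R² = (196 + 972) / 73 = 16
R = √16 = 4  ⇒  r_B = 4 − 2 = 2

rB=2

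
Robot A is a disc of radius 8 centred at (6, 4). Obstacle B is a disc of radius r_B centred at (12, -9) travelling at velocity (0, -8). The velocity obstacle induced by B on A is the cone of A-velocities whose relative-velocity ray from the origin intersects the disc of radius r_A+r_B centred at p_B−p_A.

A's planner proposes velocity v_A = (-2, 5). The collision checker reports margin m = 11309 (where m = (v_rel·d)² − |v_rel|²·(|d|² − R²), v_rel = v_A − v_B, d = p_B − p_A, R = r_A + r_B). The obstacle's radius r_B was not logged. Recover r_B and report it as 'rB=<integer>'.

m = 11309
d = (6, -13);  v_rel = (-2, 13),  |v_rel|² = 173
v_rel×d = (-2)·(-13) − (13)·(6) = -52
since m = R²·173 − (-52)²:  R² = (2704 + 11309) / 173 = 81
R = √81 = 9  ⇒  r_B = 9 − 8 = 1

rB=1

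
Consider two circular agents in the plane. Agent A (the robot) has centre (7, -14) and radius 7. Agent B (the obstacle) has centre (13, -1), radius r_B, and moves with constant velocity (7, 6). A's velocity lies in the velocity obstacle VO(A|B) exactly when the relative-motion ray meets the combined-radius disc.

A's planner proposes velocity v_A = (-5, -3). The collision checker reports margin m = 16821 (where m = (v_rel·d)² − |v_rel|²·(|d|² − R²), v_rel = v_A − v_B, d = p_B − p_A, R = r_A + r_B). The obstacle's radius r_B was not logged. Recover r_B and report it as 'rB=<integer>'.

m = 16821
d = (6, 13);  v_rel = (-12, -9),  |v_rel|² = 225
v_rel×d = (-12)·(13) − (-9)·(6) = -102
since m = R²·225 − (-102)²:  R² = (10404 + 16821) / 225 = 121
R = √121 = 11  ⇒  r_B = 11 − 7 = 4

rB=4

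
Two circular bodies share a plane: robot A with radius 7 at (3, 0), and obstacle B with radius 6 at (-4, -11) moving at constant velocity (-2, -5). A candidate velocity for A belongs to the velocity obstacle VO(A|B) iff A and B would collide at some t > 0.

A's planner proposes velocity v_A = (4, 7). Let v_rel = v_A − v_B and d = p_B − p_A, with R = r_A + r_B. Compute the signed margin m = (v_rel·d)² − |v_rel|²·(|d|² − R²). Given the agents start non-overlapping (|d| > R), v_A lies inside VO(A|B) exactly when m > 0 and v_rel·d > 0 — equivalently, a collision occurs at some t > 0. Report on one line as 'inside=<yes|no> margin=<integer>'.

d = (-7, -11),  |d|² = 170;  R = 7+6 = 13,  c = 170−13² = 1
v_rel = (6, 12),  |v_rel|² = 180;  v_rel·d = (6)·(-7) + (12)·(-11) = -174
180·t² + 348·t + 1 = 0  ⇒  m = (-174)² − 180·1 = 30096
m = 30096 > 0,  v_rel·d = -174 < 0  ⇒  outside

inside=no margin=30096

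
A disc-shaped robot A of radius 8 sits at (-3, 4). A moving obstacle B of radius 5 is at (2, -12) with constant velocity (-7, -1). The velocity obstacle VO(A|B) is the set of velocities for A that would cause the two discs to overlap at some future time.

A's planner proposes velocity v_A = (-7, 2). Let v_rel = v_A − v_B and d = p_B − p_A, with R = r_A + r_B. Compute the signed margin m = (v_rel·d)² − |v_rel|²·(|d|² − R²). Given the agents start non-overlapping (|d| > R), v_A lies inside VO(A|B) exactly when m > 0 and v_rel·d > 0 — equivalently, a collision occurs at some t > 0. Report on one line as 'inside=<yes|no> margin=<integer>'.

d = (5, -16),  |d|² = 281;  R = 8+5 = 13,  c = 281−13² = 112
v_rel = (0, 3),  |v_rel|² = 9;  v_rel·d = (0)·(5) + (3)·(-16) = -48
9·t² + 96·t + 112 = 0  ⇒  m = (-48)² − 9·112 = 1296
m = 1296 > 0,  v_rel·d = -48 < 0  ⇒  outside

inside=no margin=1296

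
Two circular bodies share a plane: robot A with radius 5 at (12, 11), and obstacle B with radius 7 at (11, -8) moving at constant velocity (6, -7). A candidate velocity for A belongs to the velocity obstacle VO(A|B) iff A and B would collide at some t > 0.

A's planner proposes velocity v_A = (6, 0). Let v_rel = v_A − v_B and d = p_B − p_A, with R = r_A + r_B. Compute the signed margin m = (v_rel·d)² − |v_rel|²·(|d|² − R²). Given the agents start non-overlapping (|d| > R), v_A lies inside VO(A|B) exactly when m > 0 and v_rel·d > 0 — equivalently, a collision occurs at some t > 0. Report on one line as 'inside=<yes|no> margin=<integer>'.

d = (-1, -19),  |d|² = 362;  R = 5+7 = 12,  c = 362−12² = 218
v_rel = (0, 7),  |v_rel|² = 49;  v_rel·d = (0)·(-1) + (7)·(-19) = -133
49·t² + 266·t + 218 = 0  ⇒  m = (-133)² − 49·218 = 7007
m = 7007 > 0,  v_rel·d = -133 < 0  ⇒  outside

inside=no margin=7007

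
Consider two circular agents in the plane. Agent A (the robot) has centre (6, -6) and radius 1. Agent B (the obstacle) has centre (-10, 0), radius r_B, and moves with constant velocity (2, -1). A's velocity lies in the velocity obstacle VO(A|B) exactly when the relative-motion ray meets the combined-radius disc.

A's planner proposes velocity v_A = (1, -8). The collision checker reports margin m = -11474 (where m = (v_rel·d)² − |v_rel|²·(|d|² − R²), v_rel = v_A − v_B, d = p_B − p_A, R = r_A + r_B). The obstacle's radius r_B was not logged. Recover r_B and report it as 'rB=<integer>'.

m = -11474
d = (-16, 6);  v_rel = (-1, -7),  |v_rel|² = 50
v_rel×d = (-1)·(6) − (-7)·(-16) = -118
since m = R²·50 − (-118)²:  R² = (13924 + -11474) / 50 = 49
R = √49 = 7  ⇒  r_B = 7 − 1 = 6

rB=6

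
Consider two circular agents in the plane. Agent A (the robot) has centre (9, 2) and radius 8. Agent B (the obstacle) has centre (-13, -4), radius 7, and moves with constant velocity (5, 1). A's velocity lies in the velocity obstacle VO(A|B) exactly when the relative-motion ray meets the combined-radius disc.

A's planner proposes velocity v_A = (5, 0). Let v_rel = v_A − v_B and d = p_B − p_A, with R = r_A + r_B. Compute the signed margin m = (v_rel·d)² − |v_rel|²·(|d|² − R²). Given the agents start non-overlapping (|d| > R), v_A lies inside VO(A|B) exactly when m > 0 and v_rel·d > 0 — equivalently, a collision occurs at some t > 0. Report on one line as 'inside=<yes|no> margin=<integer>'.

d = (-22, -6),  |d|² = 520;  R = 8+7 = 15,  c = 520−15² = 295
v_rel = (0, -1),  |v_rel|² = 1;  v_rel·d = (0)·(-22) + (-1)·(-6) = 6
1·t² − 12·t + 295 = 0  ⇒  m = 6² − 1·295 = -259
m = -259 < 0,  v_rel·d = 6 > 0  ⇒  outside

inside=no margin=-259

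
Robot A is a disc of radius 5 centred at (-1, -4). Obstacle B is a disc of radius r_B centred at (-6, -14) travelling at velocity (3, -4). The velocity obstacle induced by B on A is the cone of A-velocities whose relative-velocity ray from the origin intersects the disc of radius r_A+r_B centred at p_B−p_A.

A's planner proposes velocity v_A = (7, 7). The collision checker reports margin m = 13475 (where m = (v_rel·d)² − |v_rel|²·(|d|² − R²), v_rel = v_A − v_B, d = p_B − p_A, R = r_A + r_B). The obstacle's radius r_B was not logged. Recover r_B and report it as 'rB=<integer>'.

m = 13475
d = (-5, -10);  v_rel = (4, 11),  |v_rel|² = 137
v_rel×d = (4)·(-10) − (11)·(-5) = 15
since m = R²·137 − 15²:  R² = (225 + 13475) / 137 = 100
R = √100 = 10  ⇒  r_B = 10 − 5 = 5

rB=5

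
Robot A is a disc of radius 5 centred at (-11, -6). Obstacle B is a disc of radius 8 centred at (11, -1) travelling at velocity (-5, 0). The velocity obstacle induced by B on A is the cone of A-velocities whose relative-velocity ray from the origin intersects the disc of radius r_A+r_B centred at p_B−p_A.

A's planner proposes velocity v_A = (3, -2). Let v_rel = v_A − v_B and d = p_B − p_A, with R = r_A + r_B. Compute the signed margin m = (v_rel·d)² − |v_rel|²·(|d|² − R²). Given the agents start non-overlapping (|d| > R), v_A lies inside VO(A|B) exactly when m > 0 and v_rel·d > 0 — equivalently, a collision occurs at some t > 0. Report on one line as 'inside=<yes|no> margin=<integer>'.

d = (22, 5),  |d|² = 509;  R = 5+8 = 13,  c = 509−13² = 340
v_rel = (8, -2),  |v_rel|² = 68;  v_rel·d = (8)·(22) + (-2)·(5) = 166
68·t² − 332·t + 340 = 0  ⇒  m = 166² − 68·340 = 4436
m = 4436 > 0,  v_rel·d = 166 > 0  ⇒  inside

inside=yes margin=4436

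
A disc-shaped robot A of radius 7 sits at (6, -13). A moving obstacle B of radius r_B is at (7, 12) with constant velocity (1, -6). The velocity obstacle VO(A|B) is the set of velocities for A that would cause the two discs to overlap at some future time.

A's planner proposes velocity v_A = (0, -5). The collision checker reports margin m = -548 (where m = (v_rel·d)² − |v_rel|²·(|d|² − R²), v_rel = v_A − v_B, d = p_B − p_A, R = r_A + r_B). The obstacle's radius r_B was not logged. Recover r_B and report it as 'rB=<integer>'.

m = -548
d = (1, 25);  v_rel = (-1, 1),  |v_rel|² = 2
v_rel×d = (-1)·(25) − (1)·(1) = -26
since m = R²·2 − (-26)²:  R² = (676 + -548) / 2 = 64
R = √64 = 8  ⇒  r_B = 8 − 7 = 1

rB=1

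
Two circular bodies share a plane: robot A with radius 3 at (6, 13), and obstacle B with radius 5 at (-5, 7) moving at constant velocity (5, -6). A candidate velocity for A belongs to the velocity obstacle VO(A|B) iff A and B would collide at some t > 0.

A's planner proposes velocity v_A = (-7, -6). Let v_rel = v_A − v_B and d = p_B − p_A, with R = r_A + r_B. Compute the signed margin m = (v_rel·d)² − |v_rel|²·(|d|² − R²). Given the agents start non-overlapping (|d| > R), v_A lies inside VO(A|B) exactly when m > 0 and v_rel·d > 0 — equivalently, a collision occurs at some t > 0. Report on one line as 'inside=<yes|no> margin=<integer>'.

d = (-11, -6),  |d|² = 157;  R = 3+5 = 8,  c = 157−8² = 93
v_rel = (-12, 0),  |v_rel|² = 144;  v_rel·d = (-12)·(-11) + (0)·(-6) = 132
144·t² − 264·t + 93 = 0  ⇒  m = 132² − 144·93 = 4032
m = 4032 > 0,  v_rel·d = 132 > 0  ⇒  inside

inside=yes margin=4032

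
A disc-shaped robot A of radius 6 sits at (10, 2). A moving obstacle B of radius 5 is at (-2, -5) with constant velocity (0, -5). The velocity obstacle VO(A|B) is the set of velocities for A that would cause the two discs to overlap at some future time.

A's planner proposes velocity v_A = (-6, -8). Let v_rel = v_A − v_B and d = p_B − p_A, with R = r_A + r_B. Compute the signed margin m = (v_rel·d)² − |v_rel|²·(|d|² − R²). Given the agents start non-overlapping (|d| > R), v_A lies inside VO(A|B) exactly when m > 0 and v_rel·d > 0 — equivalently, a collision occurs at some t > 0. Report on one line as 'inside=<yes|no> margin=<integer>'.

d = (-12, -7),  |d|² = 193;  R = 6+5 = 11,  c = 193−11² = 72
v_rel = (-6, -3),  |v_rel|² = 45;  v_rel·d = (-6)·(-12) + (-3)·(-7) = 93
45·t² − 186·t + 72 = 0  ⇒  m = 93² − 45·72 = 5409
m = 5409 > 0,  v_rel·d = 93 > 0  ⇒  inside

inside=yes margin=5409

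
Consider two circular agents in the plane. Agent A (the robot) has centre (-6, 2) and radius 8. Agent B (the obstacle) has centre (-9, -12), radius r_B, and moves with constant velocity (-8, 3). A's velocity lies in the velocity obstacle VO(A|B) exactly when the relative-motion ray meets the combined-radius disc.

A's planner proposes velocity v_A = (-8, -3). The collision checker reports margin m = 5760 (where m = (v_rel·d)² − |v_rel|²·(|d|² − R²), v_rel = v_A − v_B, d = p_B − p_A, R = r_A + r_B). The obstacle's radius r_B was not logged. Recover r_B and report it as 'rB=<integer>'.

m = 5760
d = (-3, -14);  v_rel = (0, -6),  |v_rel|² = 36
v_rel×d = (0)·(-14) − (-6)·(-3) = -18
since m = R²·36 − (-18)²:  R² = (324 + 5760) / 36 = 169
R = √169 = 13  ⇒  r_B = 13 − 8 = 5

rB=5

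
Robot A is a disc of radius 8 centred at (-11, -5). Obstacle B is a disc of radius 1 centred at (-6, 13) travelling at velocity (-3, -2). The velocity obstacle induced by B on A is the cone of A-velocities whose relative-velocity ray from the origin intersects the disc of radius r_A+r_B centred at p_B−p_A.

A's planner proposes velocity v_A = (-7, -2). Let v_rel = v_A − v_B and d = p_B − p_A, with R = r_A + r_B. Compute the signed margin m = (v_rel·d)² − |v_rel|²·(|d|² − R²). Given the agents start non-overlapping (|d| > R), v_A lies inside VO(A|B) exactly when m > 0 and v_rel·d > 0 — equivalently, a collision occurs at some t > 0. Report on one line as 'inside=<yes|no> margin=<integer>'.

d = (5, 18),  |d|² = 349;  R = 8+1 = 9,  c = 349−9² = 268
v_rel = (-4, 0),  |v_rel|² = 16;  v_rel·d = (-4)·(5) + (0)·(18) = -20
16·t² + 40·t + 268 = 0  ⇒  m = (-20)² − 16·268 = -3888
m = -3888 < 0,  v_rel·d = -20 < 0  ⇒  outside

inside=no margin=-3888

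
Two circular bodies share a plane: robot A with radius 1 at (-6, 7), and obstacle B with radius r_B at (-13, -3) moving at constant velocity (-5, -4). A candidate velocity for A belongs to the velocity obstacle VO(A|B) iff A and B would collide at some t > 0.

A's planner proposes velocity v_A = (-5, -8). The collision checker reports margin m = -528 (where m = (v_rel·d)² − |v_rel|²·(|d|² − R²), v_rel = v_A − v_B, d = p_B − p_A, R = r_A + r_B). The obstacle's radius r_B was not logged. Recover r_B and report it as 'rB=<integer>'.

m = -528
d = (-7, -10);  v_rel = (0, -4),  |v_rel|² = 16
v_rel×d = (0)·(-10) − (-4)·(-7) = -28
since m = R²·16 − (-28)²:  R² = (784 + -528) / 16 = 16
R = √16 = 4  ⇒  r_B = 4 − 1 = 3

rB=3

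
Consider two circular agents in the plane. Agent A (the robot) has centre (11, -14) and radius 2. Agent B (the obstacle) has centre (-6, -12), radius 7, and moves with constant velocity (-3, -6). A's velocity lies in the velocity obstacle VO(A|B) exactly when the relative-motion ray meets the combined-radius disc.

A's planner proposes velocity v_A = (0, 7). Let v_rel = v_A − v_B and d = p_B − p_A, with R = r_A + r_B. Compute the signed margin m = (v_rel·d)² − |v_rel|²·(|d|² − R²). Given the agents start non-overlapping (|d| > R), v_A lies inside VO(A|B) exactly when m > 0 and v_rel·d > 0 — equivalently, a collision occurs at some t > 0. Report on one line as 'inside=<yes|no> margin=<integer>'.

d = (-17, 2),  |d|² = 293;  R = 2+7 = 9,  c = 293−9² = 212
v_rel = (3, 13),  |v_rel|² = 178;  v_rel·d = (3)·(-17) + (13)·(2) = -25
178·t² + 50·t + 212 = 0  ⇒  m = (-25)² − 178·212 = -37111
m = -37111 < 0,  v_rel·d = -25 < 0  ⇒  outside

inside=no margin=-37111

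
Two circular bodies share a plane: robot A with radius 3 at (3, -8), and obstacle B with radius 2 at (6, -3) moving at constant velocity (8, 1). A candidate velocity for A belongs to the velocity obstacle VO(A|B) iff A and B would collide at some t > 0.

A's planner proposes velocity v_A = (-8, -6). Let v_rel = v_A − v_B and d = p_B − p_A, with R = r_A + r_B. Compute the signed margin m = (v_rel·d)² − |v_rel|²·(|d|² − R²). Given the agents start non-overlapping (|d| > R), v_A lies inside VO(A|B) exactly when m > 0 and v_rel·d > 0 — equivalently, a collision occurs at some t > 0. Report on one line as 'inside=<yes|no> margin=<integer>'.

d = (3, 5),  |d|² = 34;  R = 3+2 = 5,  c = 34−5² = 9
v_rel = (-16, -7),  |v_rel|² = 305;  v_rel·d = (-16)·(3) + (-7)·(5) = -83
305·t² + 166·t + 9 = 0  ⇒  m = (-83)² − 305·9 = 4144
m = 4144 > 0,  v_rel·d = -83 < 0  ⇒  outside

inside=no margin=4144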